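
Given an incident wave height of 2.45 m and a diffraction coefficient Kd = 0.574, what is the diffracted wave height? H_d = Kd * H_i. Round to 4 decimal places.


H_d = Kd * H_i
H_d = 0.574 * 2.45
H_d = 1.4063 m

1.4063


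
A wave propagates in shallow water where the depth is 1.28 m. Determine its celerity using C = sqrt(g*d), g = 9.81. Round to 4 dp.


Using the shallow-water approximation:
C = sqrt(g * d) = sqrt(9.81 * 1.28)
C = sqrt(12.5568)
C = 3.5436 m/s

3.5436


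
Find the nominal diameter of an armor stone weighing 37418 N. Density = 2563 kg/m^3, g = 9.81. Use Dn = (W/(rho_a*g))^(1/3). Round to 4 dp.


V = W / (rho_a * g)
V = 37418 / (2563 * 9.81)
V = 37418 / 25143.03
V = 1.488206 m^3
Dn = V^(1/3) = 1.488206^(1/3)
Dn = 1.1417 m

1.1417


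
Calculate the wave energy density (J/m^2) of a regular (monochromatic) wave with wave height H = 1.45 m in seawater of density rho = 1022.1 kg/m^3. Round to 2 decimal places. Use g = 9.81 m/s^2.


E = (1/8) * rho * g * H^2
E = (1/8) * 1022.1 * 9.81 * 1.45^2
E = 0.125 * 1022.1 * 9.81 * 2.1025
E = 2635.17 J/m^2

2635.17


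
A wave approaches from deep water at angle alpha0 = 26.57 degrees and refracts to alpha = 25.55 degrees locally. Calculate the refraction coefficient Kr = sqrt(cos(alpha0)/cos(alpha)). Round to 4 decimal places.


Kr = sqrt(cos(alpha0) / cos(alpha))
cos(26.57) = 0.894389
cos(25.55) = 0.902209
Kr = sqrt(0.894389 / 0.902209)
Kr = sqrt(0.991332)
Kr = 0.9957

0.9957


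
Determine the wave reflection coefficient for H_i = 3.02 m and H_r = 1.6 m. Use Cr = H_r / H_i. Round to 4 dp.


Cr = H_r / H_i
Cr = 1.6 / 3.02
Cr = 0.5298

0.5298


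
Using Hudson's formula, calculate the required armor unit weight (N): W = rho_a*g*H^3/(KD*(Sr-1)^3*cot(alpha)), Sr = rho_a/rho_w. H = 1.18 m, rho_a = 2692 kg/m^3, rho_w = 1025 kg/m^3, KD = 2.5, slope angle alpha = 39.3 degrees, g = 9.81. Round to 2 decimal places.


Sr = rho_a / rho_w = 2692 / 1025 = 2.626341
(Sr - 1) = 1.626341
(Sr - 1)^3 = 4.301651
cot(39.3) = 1 / tan(39.3) = 1 / 0.818491 = 1.221761
Numerator = 2692 * 9.81 * 1.18^3 = 43390.0434
Denominator = 2.5 * 4.301651 * 1.221761 = 13.138977
W = 43390.0434 / 13.138977
W = 3302.39 N

3302.39


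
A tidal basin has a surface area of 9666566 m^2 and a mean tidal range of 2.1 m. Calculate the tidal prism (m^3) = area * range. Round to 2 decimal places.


Tidal prism = Area * Tidal range
P = 9666566 * 2.1
P = 20299788.60 m^3

20299788.60


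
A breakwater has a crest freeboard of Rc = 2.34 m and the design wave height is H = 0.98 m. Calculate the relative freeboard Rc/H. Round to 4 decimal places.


Relative freeboard = Rc / H
= 2.34 / 0.98
= 2.3878

2.3878


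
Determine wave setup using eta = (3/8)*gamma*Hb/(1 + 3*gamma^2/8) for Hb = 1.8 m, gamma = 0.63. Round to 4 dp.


eta = (3/8) * gamma * Hb / (1 + 3*gamma^2/8)
Numerator = (3/8) * 0.63 * 1.8 = 0.425250
Denominator = 1 + 3*0.63^2/8 = 1 + 0.148838 = 1.148838
eta = 0.425250 / 1.148838
eta = 0.3702 m

0.3702


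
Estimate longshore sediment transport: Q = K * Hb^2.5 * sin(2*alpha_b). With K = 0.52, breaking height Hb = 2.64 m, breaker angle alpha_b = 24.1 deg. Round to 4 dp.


Q = K * Hb^2.5 * sin(2 * alpha_b)
Hb^2.5 = 2.64^2.5 = 11.324260
sin(2 * 24.1) = sin(48.2) = 0.745476
Q = 0.52 * 11.324260 * 0.745476
Q = 4.3898 m^3/s

4.3898


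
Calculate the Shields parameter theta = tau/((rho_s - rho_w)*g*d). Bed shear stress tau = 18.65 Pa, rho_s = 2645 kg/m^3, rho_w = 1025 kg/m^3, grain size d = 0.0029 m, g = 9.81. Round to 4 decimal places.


theta = tau / ((rho_s - rho_w) * g * d)
rho_s - rho_w = 2645 - 1025 = 1620
Denominator = 1620 * 9.81 * 0.0029 = 46.087380
theta = 18.65 / 46.087380
theta = 0.4047

0.4047


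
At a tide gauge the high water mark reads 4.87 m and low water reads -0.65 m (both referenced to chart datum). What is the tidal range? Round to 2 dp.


Tidal range = High water - Low water
Tidal range = 4.87 - (-0.65)
Tidal range = 5.52 m

5.52


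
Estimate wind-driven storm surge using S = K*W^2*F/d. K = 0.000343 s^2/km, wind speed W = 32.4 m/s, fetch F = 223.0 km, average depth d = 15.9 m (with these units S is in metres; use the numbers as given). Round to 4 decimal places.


S = K * W^2 * F / d
W^2 = 32.4^2 = 1049.76
S = 0.000343 * 1049.76 * 223.0 / 15.9
Numerator = 0.000343 * 1049.76 * 223.0 = 80.295093
S = 80.295093 / 15.9 = 5.0500 m

5.0500


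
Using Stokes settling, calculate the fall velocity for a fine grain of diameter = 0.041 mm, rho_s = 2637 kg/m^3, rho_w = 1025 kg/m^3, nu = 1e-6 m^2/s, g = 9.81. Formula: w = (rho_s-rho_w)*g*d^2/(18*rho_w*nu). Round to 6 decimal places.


w = (rho_s - rho_w) * g * d^2 / (18 * rho_w * nu)
d = 0.041 mm = 0.000041 m
rho_s - rho_w = 2637 - 1025 = 1612
Numerator = 1612 * 9.81 * (0.000041)^2 = 0.000026582863
Denominator = 18 * 1025 * 1e-6 = 0.018450
w = 0.001441 m/s

0.001441


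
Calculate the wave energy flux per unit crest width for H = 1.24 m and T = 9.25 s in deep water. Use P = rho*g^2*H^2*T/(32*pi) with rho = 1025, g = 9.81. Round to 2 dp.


P = rho * g^2 * H^2 * T / (32 * pi)
P = 1025 * 9.81^2 * 1.24^2 * 9.25 / (32 * pi)
P = 1025 * 96.2361 * 1.5376 * 9.25 / 100.53096
P = 13955.56 W/m

13955.56


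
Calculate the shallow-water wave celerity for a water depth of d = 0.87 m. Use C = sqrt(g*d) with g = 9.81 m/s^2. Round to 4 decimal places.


Using the shallow-water approximation:
C = sqrt(g * d) = sqrt(9.81 * 0.87)
C = sqrt(8.5347)
C = 2.9214 m/s

2.9214


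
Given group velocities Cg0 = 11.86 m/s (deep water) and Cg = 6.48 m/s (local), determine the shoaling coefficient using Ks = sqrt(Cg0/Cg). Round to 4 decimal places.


Ks = sqrt(Cg0 / Cg)
Ks = sqrt(11.86 / 6.48)
Ks = sqrt(1.8302)
Ks = 1.3529

1.3529


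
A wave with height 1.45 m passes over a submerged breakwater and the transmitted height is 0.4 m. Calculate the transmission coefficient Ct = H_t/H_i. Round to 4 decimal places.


Ct = H_t / H_i
Ct = 0.4 / 1.45
Ct = 0.2759

0.2759


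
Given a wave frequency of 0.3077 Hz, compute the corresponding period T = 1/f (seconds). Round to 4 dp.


T = 1 / f
T = 1 / 0.3077
T = 3.2499 s

3.2499


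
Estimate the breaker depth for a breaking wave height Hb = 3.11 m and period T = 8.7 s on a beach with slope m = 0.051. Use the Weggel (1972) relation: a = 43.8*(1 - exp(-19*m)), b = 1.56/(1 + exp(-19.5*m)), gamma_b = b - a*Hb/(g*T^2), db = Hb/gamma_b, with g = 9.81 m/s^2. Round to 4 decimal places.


a = 43.8 * (1 - exp(-19 * m))
exp(-19 * 0.051) = exp(-0.9690) = 0.379462
a = 43.8 * (1 - 0.379462) = 27.179551
b = 1.56 / (1 + exp(-19.5 * m))
exp(-19.5 * 0.051) = exp(-0.9945) = 0.369908
b = 1.56 / (1 + 0.369908) = 1.138762
Hb / (g * T^2) = 3.11 / (9.81 * 8.7^2) = 3.11 / 742.5189 = 0.00418845
gamma_b = b - a * Hb/(g*T^2) = 1.138762 - 27.179551 * 0.00418845 = 1.024922
db = Hb / gamma_b = 3.11 / 1.024922
db = 3.0344 m

3.0344


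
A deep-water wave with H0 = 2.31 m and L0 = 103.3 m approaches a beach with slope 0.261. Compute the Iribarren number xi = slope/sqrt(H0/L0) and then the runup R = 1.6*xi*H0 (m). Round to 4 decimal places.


xi = slope / sqrt(H0/L0)
H0/L0 = 2.31/103.3 = 0.022362
sqrt(0.022362) = 0.149539
xi = 0.261 / 0.149539 = 1.745359
R = 1.6 * xi * H0 = 1.6 * 1.745359 * 2.31
R = 6.4508 m

6.4508


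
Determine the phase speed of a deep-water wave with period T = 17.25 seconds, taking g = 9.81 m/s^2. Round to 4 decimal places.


We use the deep-water celerity formula:
C = g * T / (2 * pi)
C = 9.81 * 17.25 / (2 * 3.14159...)
C = 169.222500 / 6.283185
C = 26.9326 m/s

26.9326


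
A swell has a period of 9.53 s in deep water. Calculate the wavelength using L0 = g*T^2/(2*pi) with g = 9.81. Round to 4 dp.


L0 = g * T^2 / (2 * pi)
L0 = 9.81 * 9.53^2 / (2 * pi)
L0 = 9.81 * 90.8209 / 6.28319
L0 = 890.9530 / 6.28319
L0 = 141.7996 m

141.7996


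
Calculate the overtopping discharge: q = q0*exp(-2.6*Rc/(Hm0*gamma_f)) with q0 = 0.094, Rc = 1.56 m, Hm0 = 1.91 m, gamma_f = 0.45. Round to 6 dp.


q = q0 * exp(-2.6 * Rc / (Hm0 * gamma_f))
Exponent = -2.6 * 1.56 / (1.91 * 0.45)
= -2.6 * 1.56 / 0.8595
= -4.719023
exp(-4.719023) = 0.008924
q = 0.094 * 0.008924
q = 0.000839 m^3/s/m

0.000839


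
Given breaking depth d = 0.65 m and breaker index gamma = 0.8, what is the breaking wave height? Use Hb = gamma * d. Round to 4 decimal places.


Hb = gamma * d
Hb = 0.8 * 0.65
Hb = 0.5200 m

0.5200


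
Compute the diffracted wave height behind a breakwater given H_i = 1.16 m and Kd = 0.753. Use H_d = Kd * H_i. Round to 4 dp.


H_d = Kd * H_i
H_d = 0.753 * 1.16
H_d = 0.8735 m

0.8735


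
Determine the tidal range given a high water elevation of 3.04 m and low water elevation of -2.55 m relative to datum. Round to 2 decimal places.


Tidal range = High water - Low water
Tidal range = 3.04 - (-2.55)
Tidal range = 5.59 m

5.59


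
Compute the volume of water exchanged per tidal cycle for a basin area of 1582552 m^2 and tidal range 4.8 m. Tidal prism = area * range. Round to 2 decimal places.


Tidal prism = Area * Tidal range
P = 1582552 * 4.8
P = 7596249.60 m^3

7596249.60


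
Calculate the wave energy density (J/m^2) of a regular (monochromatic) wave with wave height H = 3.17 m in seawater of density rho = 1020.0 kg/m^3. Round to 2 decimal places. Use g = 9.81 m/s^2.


E = (1/8) * rho * g * H^2
E = (1/8) * 1020.0 * 9.81 * 3.17^2
E = 0.125 * 1020.0 * 9.81 * 10.0489
E = 12568.91 J/m^2

12568.91


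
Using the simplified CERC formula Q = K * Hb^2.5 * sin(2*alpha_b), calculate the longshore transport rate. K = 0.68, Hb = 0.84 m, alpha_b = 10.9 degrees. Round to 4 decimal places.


Q = K * Hb^2.5 * sin(2 * alpha_b)
Hb^2.5 = 0.84^2.5 = 0.646693
sin(2 * 10.9) = sin(21.8) = 0.371368
Q = 0.68 * 0.646693 * 0.371368
Q = 0.1633 m^3/s

0.1633


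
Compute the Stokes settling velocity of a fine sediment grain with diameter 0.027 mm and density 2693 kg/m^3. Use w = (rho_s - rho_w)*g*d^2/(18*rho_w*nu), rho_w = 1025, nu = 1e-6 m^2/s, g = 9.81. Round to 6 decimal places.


w = (rho_s - rho_w) * g * d^2 / (18 * rho_w * nu)
d = 0.027 mm = 0.000027 m
rho_s - rho_w = 2693 - 1025 = 1668
Numerator = 1668 * 9.81 * (0.000027)^2 = 0.000011928685
Denominator = 18 * 1025 * 1e-6 = 0.018450
w = 0.000647 m/s

0.000647


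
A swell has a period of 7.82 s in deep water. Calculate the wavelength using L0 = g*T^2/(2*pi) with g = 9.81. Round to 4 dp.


L0 = g * T^2 / (2 * pi)
L0 = 9.81 * 7.82^2 / (2 * pi)
L0 = 9.81 * 61.1524 / 6.28319
L0 = 599.9050 / 6.28319
L0 = 95.4779 m

95.4779


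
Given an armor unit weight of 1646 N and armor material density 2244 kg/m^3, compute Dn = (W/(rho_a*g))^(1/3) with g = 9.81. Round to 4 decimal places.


V = W / (rho_a * g)
V = 1646 / (2244 * 9.81)
V = 1646 / 22013.64
V = 0.074772 m^3
Dn = V^(1/3) = 0.074772^(1/3)
Dn = 0.4213 m

0.4213


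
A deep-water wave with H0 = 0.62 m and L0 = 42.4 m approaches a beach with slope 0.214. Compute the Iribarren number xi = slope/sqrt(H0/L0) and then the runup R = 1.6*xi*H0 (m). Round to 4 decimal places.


xi = slope / sqrt(H0/L0)
H0/L0 = 0.62/42.4 = 0.014623
sqrt(0.014623) = 0.120924
xi = 0.214 / 0.120924 = 1.769705
R = 1.6 * xi * H0 = 1.6 * 1.769705 * 0.62
R = 1.7555 m

1.7555


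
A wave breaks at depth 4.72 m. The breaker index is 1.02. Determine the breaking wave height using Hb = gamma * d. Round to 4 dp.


Hb = gamma * d
Hb = 1.02 * 4.72
Hb = 4.8144 m

4.8144


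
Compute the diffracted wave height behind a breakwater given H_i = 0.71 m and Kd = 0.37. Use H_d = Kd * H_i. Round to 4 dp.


H_d = Kd * H_i
H_d = 0.37 * 0.71
H_d = 0.2627 m

0.2627


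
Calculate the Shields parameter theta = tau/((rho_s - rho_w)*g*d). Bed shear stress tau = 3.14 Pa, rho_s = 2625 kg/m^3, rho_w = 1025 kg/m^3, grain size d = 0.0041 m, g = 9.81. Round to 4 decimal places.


theta = tau / ((rho_s - rho_w) * g * d)
rho_s - rho_w = 2625 - 1025 = 1600
Denominator = 1600 * 9.81 * 0.0041 = 64.353600
theta = 3.14 / 64.353600
theta = 0.0488

0.0488


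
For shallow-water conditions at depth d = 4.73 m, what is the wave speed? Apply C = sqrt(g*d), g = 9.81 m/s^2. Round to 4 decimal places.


Using the shallow-water approximation:
C = sqrt(g * d) = sqrt(9.81 * 4.73)
C = sqrt(46.4013)
C = 6.8118 m/s

6.8118


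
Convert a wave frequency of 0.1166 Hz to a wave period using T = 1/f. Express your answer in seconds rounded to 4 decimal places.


T = 1 / f
T = 1 / 0.1166
T = 8.5763 s

8.5763


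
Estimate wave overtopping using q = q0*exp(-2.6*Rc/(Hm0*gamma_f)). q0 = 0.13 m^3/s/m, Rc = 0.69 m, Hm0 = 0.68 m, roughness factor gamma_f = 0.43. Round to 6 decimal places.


q = q0 * exp(-2.6 * Rc / (Hm0 * gamma_f))
Exponent = -2.6 * 0.69 / (0.68 * 0.43)
= -2.6 * 0.69 / 0.2924
= -6.135431
exp(-6.135431) = 0.002165
q = 0.13 * 0.002165
q = 0.000281 m^3/s/m

0.000281


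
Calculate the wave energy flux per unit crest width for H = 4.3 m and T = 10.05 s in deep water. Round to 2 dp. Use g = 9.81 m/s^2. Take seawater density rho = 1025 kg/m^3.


P = rho * g^2 * H^2 * T / (32 * pi)
P = 1025 * 9.81^2 * 4.3^2 * 10.05 / (32 * pi)
P = 1025 * 96.2361 * 18.4900 * 10.05 / 100.53096
P = 182332.88 W/m

182332.88


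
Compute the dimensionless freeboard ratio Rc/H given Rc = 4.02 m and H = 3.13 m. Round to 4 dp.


Relative freeboard = Rc / H
= 4.02 / 3.13
= 1.2843

1.2843


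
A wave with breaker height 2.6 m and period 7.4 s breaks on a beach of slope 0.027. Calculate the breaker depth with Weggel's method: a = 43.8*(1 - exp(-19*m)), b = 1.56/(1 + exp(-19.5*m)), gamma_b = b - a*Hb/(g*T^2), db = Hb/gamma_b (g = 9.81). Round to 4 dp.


a = 43.8 * (1 - exp(-19 * m))
exp(-19 * 0.027) = exp(-0.5130) = 0.598697
a = 43.8 * (1 - 0.598697) = 17.577081
b = 1.56 / (1 + exp(-19.5 * m))
exp(-19.5 * 0.027) = exp(-0.5265) = 0.590669
b = 1.56 / (1 + 0.590669) = 0.980720
Hb / (g * T^2) = 2.6 / (9.81 * 7.4^2) = 2.6 / 537.1956 = 0.00483995
gamma_b = b - a * Hb/(g*T^2) = 0.980720 - 17.577081 * 0.00483995 = 0.895647
db = Hb / gamma_b = 2.6 / 0.895647
db = 2.9029 m

2.9029


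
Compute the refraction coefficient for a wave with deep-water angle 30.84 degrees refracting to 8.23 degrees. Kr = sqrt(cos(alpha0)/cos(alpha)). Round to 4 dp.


Kr = sqrt(cos(alpha0) / cos(alpha))
cos(30.84) = 0.858602
cos(8.23) = 0.989701
Kr = sqrt(0.858602 / 0.989701)
Kr = sqrt(0.867537)
Kr = 0.9314

0.9314


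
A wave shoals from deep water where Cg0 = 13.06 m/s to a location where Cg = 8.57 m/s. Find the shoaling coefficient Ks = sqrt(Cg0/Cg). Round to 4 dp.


Ks = sqrt(Cg0 / Cg)
Ks = sqrt(13.06 / 8.57)
Ks = sqrt(1.5239)
Ks = 1.2345

1.2345


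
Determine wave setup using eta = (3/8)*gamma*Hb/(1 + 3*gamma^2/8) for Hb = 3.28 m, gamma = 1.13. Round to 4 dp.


eta = (3/8) * gamma * Hb / (1 + 3*gamma^2/8)
Numerator = (3/8) * 1.13 * 3.28 = 1.389900
Denominator = 1 + 3*1.13^2/8 = 1 + 0.478838 = 1.478838
eta = 1.389900 / 1.478838
eta = 0.9399 m

0.9399


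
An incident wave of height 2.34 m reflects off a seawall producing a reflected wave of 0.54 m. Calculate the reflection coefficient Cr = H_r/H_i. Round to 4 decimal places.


Cr = H_r / H_i
Cr = 0.54 / 2.34
Cr = 0.2308

0.2308


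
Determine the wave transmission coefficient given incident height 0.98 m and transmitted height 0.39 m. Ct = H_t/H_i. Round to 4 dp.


Ct = H_t / H_i
Ct = 0.39 / 0.98
Ct = 0.3980

0.3980


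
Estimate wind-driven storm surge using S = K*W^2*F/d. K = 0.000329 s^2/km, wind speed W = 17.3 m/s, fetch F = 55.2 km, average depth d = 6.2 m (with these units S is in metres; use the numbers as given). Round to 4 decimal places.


S = K * W^2 * F / d
W^2 = 17.3^2 = 299.29
S = 0.000329 * 299.29 * 55.2 / 6.2
Numerator = 0.000329 * 299.29 * 55.2 = 5.435346
S = 5.435346 / 6.2 = 0.8767 m

0.8767


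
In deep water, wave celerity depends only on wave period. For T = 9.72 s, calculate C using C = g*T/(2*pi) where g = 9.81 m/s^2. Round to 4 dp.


We use the deep-water celerity formula:
C = g * T / (2 * pi)
C = 9.81 * 9.72 / (2 * 3.14159...)
C = 95.353200 / 6.283185
C = 15.1759 m/s

15.1759


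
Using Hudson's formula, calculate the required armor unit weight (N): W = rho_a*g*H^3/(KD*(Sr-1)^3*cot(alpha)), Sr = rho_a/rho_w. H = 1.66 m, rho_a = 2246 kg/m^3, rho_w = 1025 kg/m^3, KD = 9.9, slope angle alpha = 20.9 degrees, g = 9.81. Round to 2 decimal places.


Sr = rho_a / rho_w = 2246 / 1025 = 2.191220
(Sr - 1) = 1.191220
(Sr - 1)^3 = 1.690345
cot(20.9) = 1 / tan(20.9) = 1 / 0.381863 = 2.618741
Numerator = 2246 * 9.81 * 1.66^3 = 100786.6531
Denominator = 9.9 * 1.690345 * 2.618741 = 43.823107
W = 100786.6531 / 43.823107
W = 2299.85 N

2299.85


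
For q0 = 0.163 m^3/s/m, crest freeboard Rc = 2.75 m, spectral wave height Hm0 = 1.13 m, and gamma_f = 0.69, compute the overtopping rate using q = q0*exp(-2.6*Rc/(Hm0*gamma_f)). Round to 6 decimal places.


q = q0 * exp(-2.6 * Rc / (Hm0 * gamma_f))
Exponent = -2.6 * 2.75 / (1.13 * 0.69)
= -2.6 * 2.75 / 0.7797
= -9.170194
exp(-9.170194) = 0.000104
q = 0.163 * 0.000104
q = 0.000017 m^3/s/m

0.000017


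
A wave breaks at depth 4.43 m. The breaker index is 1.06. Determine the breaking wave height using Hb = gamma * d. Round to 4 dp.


Hb = gamma * d
Hb = 1.06 * 4.43
Hb = 4.6958 m

4.6958


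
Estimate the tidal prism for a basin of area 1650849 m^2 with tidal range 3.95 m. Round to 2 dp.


Tidal prism = Area * Tidal range
P = 1650849 * 3.95
P = 6520853.55 m^3

6520853.55


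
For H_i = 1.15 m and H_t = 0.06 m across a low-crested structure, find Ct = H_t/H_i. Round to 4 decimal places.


Ct = H_t / H_i
Ct = 0.06 / 1.15
Ct = 0.0522

0.0522


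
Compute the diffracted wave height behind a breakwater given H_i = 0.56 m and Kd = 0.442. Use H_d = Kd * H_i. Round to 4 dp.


H_d = Kd * H_i
H_d = 0.442 * 0.56
H_d = 0.2475 m

0.2475


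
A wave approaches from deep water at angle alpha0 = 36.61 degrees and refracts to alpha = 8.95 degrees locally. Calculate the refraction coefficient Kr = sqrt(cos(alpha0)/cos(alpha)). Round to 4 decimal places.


Kr = sqrt(cos(alpha0) / cos(alpha))
cos(36.61) = 0.802713
cos(8.95) = 0.987824
Kr = sqrt(0.802713 / 0.987824)
Kr = sqrt(0.812607)
Kr = 0.9014

0.9014


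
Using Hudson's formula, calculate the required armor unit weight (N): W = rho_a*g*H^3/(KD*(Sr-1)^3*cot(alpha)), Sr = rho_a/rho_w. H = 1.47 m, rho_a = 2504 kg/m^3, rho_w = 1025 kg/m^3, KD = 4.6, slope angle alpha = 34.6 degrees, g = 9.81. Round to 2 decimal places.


Sr = rho_a / rho_w = 2504 / 1025 = 2.442927
(Sr - 1) = 1.442927
(Sr - 1)^3 = 3.004228
cot(34.6) = 1 / tan(34.6) = 1 / 0.689854 = 1.449583
Numerator = 2504 * 9.81 * 1.47^3 = 78028.8733
Denominator = 4.6 * 3.004228 * 1.449583 = 20.032433
W = 78028.8733 / 20.032433
W = 3895.13 N

3895.13


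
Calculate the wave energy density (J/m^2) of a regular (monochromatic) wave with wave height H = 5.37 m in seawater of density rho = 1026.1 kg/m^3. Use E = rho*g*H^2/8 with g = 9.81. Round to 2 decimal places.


E = (1/8) * rho * g * H^2
E = (1/8) * 1026.1 * 9.81 * 5.37^2
E = 0.125 * 1026.1 * 9.81 * 28.8369
E = 36284.18 J/m^2

36284.18


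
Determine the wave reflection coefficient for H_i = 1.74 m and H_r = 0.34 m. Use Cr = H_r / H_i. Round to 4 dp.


Cr = H_r / H_i
Cr = 0.34 / 1.74
Cr = 0.1954

0.1954


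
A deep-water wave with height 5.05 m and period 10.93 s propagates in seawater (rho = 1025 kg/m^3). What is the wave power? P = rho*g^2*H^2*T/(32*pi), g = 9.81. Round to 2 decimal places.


P = rho * g^2 * H^2 * T / (32 * pi)
P = 1025 * 9.81^2 * 5.05^2 * 10.93 / (32 * pi)
P = 1025 * 96.2361 * 25.5025 * 10.93 / 100.53096
P = 273504.80 W/m

273504.80


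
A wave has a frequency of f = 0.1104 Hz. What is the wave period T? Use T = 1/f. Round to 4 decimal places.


T = 1 / f
T = 1 / 0.1104
T = 9.0580 s

9.0580


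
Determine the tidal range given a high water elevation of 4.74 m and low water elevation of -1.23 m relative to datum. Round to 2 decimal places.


Tidal range = High water - Low water
Tidal range = 4.74 - (-1.23)
Tidal range = 5.97 m

5.97


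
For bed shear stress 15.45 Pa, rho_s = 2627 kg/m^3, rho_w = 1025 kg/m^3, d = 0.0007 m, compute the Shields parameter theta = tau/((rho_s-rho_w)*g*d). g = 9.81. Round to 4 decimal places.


theta = tau / ((rho_s - rho_w) * g * d)
rho_s - rho_w = 2627 - 1025 = 1602
Denominator = 1602 * 9.81 * 0.0007 = 11.000934
theta = 15.45 / 11.000934
theta = 1.4044

1.4044


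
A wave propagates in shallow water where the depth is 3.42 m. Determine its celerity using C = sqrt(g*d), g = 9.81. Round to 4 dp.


Using the shallow-water approximation:
C = sqrt(g * d) = sqrt(9.81 * 3.42)
C = sqrt(33.5502)
C = 5.7923 m/s

5.7923


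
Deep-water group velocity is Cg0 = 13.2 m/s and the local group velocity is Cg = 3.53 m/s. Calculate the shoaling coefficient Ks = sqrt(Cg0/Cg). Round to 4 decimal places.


Ks = sqrt(Cg0 / Cg)
Ks = sqrt(13.2 / 3.53)
Ks = sqrt(3.7394)
Ks = 1.9337

1.9337


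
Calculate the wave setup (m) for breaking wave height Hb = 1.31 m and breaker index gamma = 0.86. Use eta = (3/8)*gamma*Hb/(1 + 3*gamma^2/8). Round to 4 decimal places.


eta = (3/8) * gamma * Hb / (1 + 3*gamma^2/8)
Numerator = (3/8) * 0.86 * 1.31 = 0.422475
Denominator = 1 + 3*0.86^2/8 = 1 + 0.277350 = 1.277350
eta = 0.422475 / 1.277350
eta = 0.3307 m

0.3307


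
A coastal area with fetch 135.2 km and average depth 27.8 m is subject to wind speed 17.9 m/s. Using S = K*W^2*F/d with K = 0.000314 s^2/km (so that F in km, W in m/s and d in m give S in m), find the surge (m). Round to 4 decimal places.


S = K * W^2 * F / d
W^2 = 17.9^2 = 320.41
S = 0.000314 * 320.41 * 135.2 / 27.8
Numerator = 0.000314 * 320.41 * 135.2 = 13.602302
S = 13.602302 / 27.8 = 0.4893 m

0.4893


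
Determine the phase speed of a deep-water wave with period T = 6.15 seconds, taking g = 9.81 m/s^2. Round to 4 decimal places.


We use the deep-water celerity formula:
C = g * T / (2 * pi)
C = 9.81 * 6.15 / (2 * 3.14159...)
C = 60.331500 / 6.283185
C = 9.6021 m/s

9.6021


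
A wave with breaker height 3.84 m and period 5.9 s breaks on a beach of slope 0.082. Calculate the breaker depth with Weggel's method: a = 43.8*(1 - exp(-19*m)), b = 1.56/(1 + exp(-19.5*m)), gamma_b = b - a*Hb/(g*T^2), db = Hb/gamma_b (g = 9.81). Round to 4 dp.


a = 43.8 * (1 - exp(-19 * m))
exp(-19 * 0.082) = exp(-1.5580) = 0.210557
a = 43.8 * (1 - 0.210557) = 34.577614
b = 1.56 / (1 + exp(-19.5 * m))
exp(-19.5 * 0.082) = exp(-1.5990) = 0.202099
b = 1.56 / (1 + 0.202099) = 1.297731
Hb / (g * T^2) = 3.84 / (9.81 * 5.9^2) = 3.84 / 341.4861 = 0.01124497
gamma_b = b - a * Hb/(g*T^2) = 1.297731 - 34.577614 * 0.01124497 = 0.908906
db = Hb / gamma_b = 3.84 / 0.908906
db = 4.2249 m

4.2249


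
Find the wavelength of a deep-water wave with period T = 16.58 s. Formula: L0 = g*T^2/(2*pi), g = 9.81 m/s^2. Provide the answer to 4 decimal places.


L0 = g * T^2 / (2 * pi)
L0 = 9.81 * 16.58^2 / (2 * pi)
L0 = 9.81 * 274.8964 / 6.28319
L0 = 2696.7337 / 6.28319
L0 = 429.1985 m

429.1985


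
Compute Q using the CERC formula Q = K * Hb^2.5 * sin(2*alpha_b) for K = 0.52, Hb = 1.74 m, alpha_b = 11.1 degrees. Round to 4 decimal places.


Q = K * Hb^2.5 * sin(2 * alpha_b)
Hb^2.5 = 1.74^2.5 = 3.993679
sin(2 * 11.1) = sin(22.2) = 0.377841
Q = 0.52 * 3.993679 * 0.377841
Q = 0.7847 m^3/s

0.7847


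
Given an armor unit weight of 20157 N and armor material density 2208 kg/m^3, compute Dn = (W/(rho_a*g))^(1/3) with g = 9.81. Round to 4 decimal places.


V = W / (rho_a * g)
V = 20157 / (2208 * 9.81)
V = 20157 / 21660.48
V = 0.930589 m^3
Dn = V^(1/3) = 0.930589^(1/3)
Dn = 0.9763 m

0.9763


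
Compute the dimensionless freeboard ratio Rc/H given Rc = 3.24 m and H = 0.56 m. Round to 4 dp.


Relative freeboard = Rc / H
= 3.24 / 0.56
= 5.7857

5.7857


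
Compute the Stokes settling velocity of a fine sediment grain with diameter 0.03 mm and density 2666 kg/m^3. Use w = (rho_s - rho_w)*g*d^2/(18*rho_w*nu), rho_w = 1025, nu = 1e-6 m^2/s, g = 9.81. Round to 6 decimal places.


w = (rho_s - rho_w) * g * d^2 / (18 * rho_w * nu)
d = 0.03 mm = 0.000030 m
rho_s - rho_w = 2666 - 1025 = 1641
Numerator = 1641 * 9.81 * (0.000030)^2 = 0.000014488389
Denominator = 18 * 1025 * 1e-6 = 0.018450
w = 0.000785 m/s

0.000785


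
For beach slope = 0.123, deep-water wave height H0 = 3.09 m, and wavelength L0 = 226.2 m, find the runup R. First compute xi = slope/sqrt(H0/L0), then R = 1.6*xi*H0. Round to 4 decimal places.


xi = slope / sqrt(H0/L0)
H0/L0 = 3.09/226.2 = 0.013660
sqrt(0.013660) = 0.116878
xi = 0.123 / 0.116878 = 1.052379
R = 1.6 * xi * H0 = 1.6 * 1.052379 * 3.09
R = 5.2030 m

5.2030


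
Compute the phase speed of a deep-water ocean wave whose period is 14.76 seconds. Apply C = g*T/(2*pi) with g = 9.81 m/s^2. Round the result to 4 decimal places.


We use the deep-water celerity formula:
C = g * T / (2 * pi)
C = 9.81 * 14.76 / (2 * 3.14159...)
C = 144.795600 / 6.283185
C = 23.0449 m/s

23.0449


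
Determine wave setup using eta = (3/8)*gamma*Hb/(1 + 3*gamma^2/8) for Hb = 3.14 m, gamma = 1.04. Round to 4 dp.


eta = (3/8) * gamma * Hb / (1 + 3*gamma^2/8)
Numerator = (3/8) * 1.04 * 3.14 = 1.224600
Denominator = 1 + 3*1.04^2/8 = 1 + 0.405600 = 1.405600
eta = 1.224600 / 1.405600
eta = 0.8712 m

0.8712


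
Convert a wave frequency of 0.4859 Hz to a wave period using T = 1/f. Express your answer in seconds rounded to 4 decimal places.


T = 1 / f
T = 1 / 0.4859
T = 2.0580 s

2.0580


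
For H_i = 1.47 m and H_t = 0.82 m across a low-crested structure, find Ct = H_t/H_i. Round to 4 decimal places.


Ct = H_t / H_i
Ct = 0.82 / 1.47
Ct = 0.5578

0.5578


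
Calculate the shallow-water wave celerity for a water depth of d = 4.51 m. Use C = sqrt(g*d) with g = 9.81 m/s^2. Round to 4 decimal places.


Using the shallow-water approximation:
C = sqrt(g * d) = sqrt(9.81 * 4.51)
C = sqrt(44.2431)
C = 6.6515 m/s

6.6515


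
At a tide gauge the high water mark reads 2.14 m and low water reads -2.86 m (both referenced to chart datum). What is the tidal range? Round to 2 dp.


Tidal range = High water - Low water
Tidal range = 2.14 - (-2.86)
Tidal range = 5.00 m

5.00


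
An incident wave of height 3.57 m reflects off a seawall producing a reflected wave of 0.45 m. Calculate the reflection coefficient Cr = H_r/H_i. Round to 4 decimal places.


Cr = H_r / H_i
Cr = 0.45 / 3.57
Cr = 0.1261

0.1261


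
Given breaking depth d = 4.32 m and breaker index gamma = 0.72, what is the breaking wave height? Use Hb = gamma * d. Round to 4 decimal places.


Hb = gamma * d
Hb = 0.72 * 4.32
Hb = 3.1104 m

3.1104


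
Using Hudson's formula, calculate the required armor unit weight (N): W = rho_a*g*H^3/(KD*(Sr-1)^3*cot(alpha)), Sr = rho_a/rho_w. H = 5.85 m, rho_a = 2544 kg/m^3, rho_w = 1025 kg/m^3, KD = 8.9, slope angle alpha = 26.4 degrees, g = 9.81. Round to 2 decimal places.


Sr = rho_a / rho_w = 2544 / 1025 = 2.481951
(Sr - 1) = 1.481951
(Sr - 1)^3 = 3.254631
cot(26.4) = 1 / tan(26.4) = 1 / 0.496404 = 2.014487
Numerator = 2544 * 9.81 * 5.85^3 = 4996359.8825
Denominator = 8.9 * 3.254631 * 2.014487 = 58.352059
W = 4996359.8825 / 58.352059
W = 85624.40 N

85624.40


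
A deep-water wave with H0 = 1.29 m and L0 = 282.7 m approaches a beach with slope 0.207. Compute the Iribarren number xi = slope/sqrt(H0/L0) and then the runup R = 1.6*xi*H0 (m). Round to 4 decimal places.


xi = slope / sqrt(H0/L0)
H0/L0 = 1.29/282.7 = 0.004563
sqrt(0.004563) = 0.067551
xi = 0.207 / 0.067551 = 3.064350
R = 1.6 * xi * H0 = 1.6 * 3.064350 * 1.29
R = 6.3248 m

6.3248


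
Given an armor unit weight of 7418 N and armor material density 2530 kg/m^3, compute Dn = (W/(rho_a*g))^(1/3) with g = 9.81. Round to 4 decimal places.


V = W / (rho_a * g)
V = 7418 / (2530 * 9.81)
V = 7418 / 24819.30
V = 0.298880 m^3
Dn = V^(1/3) = 0.298880^(1/3)
Dn = 0.6686 m

0.6686


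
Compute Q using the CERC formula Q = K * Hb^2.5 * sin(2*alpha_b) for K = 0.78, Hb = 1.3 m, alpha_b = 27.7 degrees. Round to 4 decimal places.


Q = K * Hb^2.5 * sin(2 * alpha_b)
Hb^2.5 = 1.3^2.5 = 1.926896
sin(2 * 27.7) = sin(55.4) = 0.823136
Q = 0.78 * 1.926896 * 0.823136
Q = 1.2372 m^3/s

1.2372


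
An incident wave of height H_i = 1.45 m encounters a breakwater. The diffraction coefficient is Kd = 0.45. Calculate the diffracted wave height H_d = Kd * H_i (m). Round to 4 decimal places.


H_d = Kd * H_i
H_d = 0.45 * 1.45
H_d = 0.6525 m

0.6525


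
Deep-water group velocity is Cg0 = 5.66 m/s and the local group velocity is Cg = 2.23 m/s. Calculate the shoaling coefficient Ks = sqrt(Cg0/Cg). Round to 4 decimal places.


Ks = sqrt(Cg0 / Cg)
Ks = sqrt(5.66 / 2.23)
Ks = sqrt(2.5381)
Ks = 1.5931

1.5931


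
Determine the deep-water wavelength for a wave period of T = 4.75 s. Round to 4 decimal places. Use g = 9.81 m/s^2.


L0 = g * T^2 / (2 * pi)
L0 = 9.81 * 4.75^2 / (2 * pi)
L0 = 9.81 * 22.5625 / 6.28319
L0 = 221.3381 / 6.28319
L0 = 35.2271 m

35.2271


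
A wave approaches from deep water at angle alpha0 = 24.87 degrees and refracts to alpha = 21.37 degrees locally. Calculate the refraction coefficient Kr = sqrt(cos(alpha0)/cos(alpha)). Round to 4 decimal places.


Kr = sqrt(cos(alpha0) / cos(alpha))
cos(24.87) = 0.907264
cos(21.37) = 0.931247
Kr = sqrt(0.907264 / 0.931247)
Kr = sqrt(0.974247)
Kr = 0.9870

0.9870


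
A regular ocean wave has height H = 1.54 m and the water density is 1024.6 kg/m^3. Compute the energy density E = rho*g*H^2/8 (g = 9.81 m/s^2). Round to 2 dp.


E = (1/8) * rho * g * H^2
E = (1/8) * 1024.6 * 9.81 * 1.54^2
E = 0.125 * 1024.6 * 9.81 * 2.3716
E = 2979.72 J/m^2

2979.72


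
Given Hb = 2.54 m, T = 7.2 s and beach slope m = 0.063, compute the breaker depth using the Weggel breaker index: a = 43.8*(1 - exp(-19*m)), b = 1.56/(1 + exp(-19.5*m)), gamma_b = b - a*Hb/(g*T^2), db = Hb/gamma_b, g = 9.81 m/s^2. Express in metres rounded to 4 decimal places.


a = 43.8 * (1 - exp(-19 * m))
exp(-19 * 0.063) = exp(-1.1970) = 0.302099
a = 43.8 * (1 - 0.302099) = 30.568057
b = 1.56 / (1 + exp(-19.5 * m))
exp(-19.5 * 0.063) = exp(-1.2285) = 0.292731
b = 1.56 / (1 + 0.292731) = 1.206747
Hb / (g * T^2) = 2.54 / (9.81 * 7.2^2) = 2.54 / 508.5504 = 0.00499459
gamma_b = b - a * Hb/(g*T^2) = 1.206747 - 30.568057 * 0.00499459 = 1.054072
db = Hb / gamma_b = 2.54 / 1.054072
db = 2.4097 m

2.4097


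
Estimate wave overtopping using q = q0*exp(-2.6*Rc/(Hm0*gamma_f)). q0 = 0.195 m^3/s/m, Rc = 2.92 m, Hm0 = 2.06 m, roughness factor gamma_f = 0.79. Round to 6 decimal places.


q = q0 * exp(-2.6 * Rc / (Hm0 * gamma_f))
Exponent = -2.6 * 2.92 / (2.06 * 0.79)
= -2.6 * 2.92 / 1.6274
= -4.665110
exp(-4.665110) = 0.009418
q = 0.195 * 0.009418
q = 0.001837 m^3/s/m

0.001837


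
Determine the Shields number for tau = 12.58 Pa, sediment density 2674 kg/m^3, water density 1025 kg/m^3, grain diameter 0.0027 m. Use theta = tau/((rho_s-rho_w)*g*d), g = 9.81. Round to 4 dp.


theta = tau / ((rho_s - rho_w) * g * d)
rho_s - rho_w = 2674 - 1025 = 1649
Denominator = 1649 * 9.81 * 0.0027 = 43.677063
theta = 12.58 / 43.677063
theta = 0.2880

0.2880


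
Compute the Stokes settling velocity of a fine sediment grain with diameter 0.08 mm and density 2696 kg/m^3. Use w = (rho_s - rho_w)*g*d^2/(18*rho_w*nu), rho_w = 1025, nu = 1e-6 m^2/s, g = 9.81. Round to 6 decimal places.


w = (rho_s - rho_w) * g * d^2 / (18 * rho_w * nu)
d = 0.08 mm = 0.000080 m
rho_s - rho_w = 2696 - 1025 = 1671
Numerator = 1671 * 9.81 * (0.000080)^2 = 0.000104912064
Denominator = 18 * 1025 * 1e-6 = 0.018450
w = 0.005686 m/s

0.005686


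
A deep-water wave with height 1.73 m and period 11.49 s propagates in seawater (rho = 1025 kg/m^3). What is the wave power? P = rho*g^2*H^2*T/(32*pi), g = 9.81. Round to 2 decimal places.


P = rho * g^2 * H^2 * T / (32 * pi)
P = 1025 * 9.81^2 * 1.73^2 * 11.49 / (32 * pi)
P = 1025 * 96.2361 * 2.9929 * 11.49 / 100.53096
P = 33742.27 W/m

33742.27


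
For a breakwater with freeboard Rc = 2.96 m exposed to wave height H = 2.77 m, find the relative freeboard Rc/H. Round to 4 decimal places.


Relative freeboard = Rc / H
= 2.96 / 2.77
= 1.0686

1.0686


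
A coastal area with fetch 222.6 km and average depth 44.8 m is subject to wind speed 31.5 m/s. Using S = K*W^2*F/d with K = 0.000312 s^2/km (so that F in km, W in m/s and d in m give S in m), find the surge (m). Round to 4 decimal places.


S = K * W^2 * F / d
W^2 = 31.5^2 = 992.25
S = 0.000312 * 992.25 * 222.6 / 44.8
Numerator = 0.000312 * 992.25 * 222.6 = 68.912953
S = 68.912953 / 44.8 = 1.5382 m

1.5382


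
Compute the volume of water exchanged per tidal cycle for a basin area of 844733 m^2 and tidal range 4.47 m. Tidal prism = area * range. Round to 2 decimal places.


Tidal prism = Area * Tidal range
P = 844733 * 4.47
P = 3775956.51 m^3

3775956.51


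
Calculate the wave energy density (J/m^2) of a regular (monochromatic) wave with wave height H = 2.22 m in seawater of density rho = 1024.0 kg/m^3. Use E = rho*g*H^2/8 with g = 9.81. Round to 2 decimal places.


E = (1/8) * rho * g * H^2
E = (1/8) * 1024.0 * 9.81 * 2.22^2
E = 0.125 * 1024.0 * 9.81 * 4.9284
E = 6188.49 J/m^2

6188.49


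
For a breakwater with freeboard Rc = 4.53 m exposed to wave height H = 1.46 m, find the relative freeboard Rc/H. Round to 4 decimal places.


Relative freeboard = Rc / H
= 4.53 / 1.46
= 3.1027

3.1027


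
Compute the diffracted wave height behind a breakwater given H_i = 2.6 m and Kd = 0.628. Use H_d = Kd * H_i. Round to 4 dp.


H_d = Kd * H_i
H_d = 0.628 * 2.6
H_d = 1.6328 m

1.6328


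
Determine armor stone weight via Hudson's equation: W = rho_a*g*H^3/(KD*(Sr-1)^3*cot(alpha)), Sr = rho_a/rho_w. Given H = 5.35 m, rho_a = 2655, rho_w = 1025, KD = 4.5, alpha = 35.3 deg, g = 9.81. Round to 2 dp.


Sr = rho_a / rho_w = 2655 / 1025 = 2.590244
(Sr - 1) = 1.590244
(Sr - 1)^3 = 4.021529
cot(35.3) = 1 / tan(35.3) = 1 / 0.708039 = 1.412351
Numerator = 2655 * 9.81 * 5.35^3 = 3988364.8386
Denominator = 4.5 * 4.021529 * 1.412351 = 25.559142
W = 3988364.8386 / 25.559142
W = 156044.55 N

156044.55


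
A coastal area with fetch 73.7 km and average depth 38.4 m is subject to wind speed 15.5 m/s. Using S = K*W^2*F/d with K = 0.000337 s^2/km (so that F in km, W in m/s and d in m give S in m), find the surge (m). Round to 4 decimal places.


S = K * W^2 * F / d
W^2 = 15.5^2 = 240.25
S = 0.000337 * 240.25 * 73.7 / 38.4
Numerator = 0.000337 * 240.25 * 73.7 = 5.967065
S = 5.967065 / 38.4 = 0.1554 m

0.1554


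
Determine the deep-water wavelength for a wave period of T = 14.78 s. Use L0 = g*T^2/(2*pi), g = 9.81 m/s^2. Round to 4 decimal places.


L0 = g * T^2 / (2 * pi)
L0 = 9.81 * 14.78^2 / (2 * pi)
L0 = 9.81 * 218.4484 / 6.28319
L0 = 2142.9788 / 6.28319
L0 = 341.0657 m

341.0657


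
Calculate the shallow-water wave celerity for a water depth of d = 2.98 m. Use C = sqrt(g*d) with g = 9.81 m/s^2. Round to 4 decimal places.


Using the shallow-water approximation:
C = sqrt(g * d) = sqrt(9.81 * 2.98)
C = sqrt(29.2338)
C = 5.4068 m/s

5.4068


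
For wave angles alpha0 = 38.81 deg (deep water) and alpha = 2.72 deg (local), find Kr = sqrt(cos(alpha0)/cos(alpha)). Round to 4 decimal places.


Kr = sqrt(cos(alpha0) / cos(alpha))
cos(38.81) = 0.779229
cos(2.72) = 0.998873
Kr = sqrt(0.779229 / 0.998873)
Kr = sqrt(0.780107)
Kr = 0.8832

0.8832


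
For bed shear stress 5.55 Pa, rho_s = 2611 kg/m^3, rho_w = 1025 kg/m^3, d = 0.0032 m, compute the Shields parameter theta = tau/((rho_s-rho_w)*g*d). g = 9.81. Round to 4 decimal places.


theta = tau / ((rho_s - rho_w) * g * d)
rho_s - rho_w = 2611 - 1025 = 1586
Denominator = 1586 * 9.81 * 0.0032 = 49.787712
theta = 5.55 / 49.787712
theta = 0.1115

0.1115


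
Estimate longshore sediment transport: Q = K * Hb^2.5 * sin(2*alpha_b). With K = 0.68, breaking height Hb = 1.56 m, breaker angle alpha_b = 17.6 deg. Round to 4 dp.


Q = K * Hb^2.5 * sin(2 * alpha_b)
Hb^2.5 = 1.56^2.5 = 3.039565
sin(2 * 17.6) = sin(35.2) = 0.576432
Q = 0.68 * 3.039565 * 0.576432
Q = 1.1914 m^3/s

1.1914


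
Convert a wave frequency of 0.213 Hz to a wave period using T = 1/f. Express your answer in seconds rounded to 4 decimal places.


T = 1 / f
T = 1 / 0.213
T = 4.6948 s

4.6948


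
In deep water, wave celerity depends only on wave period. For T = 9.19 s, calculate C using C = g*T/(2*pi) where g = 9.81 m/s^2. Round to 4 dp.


We use the deep-water celerity formula:
C = g * T / (2 * pi)
C = 9.81 * 9.19 / (2 * 3.14159...)
C = 90.153900 / 6.283185
C = 14.3484 m/s

14.3484


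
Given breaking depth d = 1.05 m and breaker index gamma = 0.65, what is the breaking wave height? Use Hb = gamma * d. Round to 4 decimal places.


Hb = gamma * d
Hb = 0.65 * 1.05
Hb = 0.6825 m

0.6825


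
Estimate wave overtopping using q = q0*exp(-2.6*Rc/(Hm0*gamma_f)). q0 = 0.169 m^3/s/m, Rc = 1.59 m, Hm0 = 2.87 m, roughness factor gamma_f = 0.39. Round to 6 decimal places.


q = q0 * exp(-2.6 * Rc / (Hm0 * gamma_f))
Exponent = -2.6 * 1.59 / (2.87 * 0.39)
= -2.6 * 1.59 / 1.1193
= -3.693380
exp(-3.693380) = 0.024888
q = 0.169 * 0.024888
q = 0.004206 m^3/s/m

0.004206


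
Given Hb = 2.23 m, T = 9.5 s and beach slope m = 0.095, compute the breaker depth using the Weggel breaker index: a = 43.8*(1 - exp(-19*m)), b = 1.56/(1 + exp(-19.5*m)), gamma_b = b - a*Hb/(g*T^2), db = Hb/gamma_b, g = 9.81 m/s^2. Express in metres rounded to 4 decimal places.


a = 43.8 * (1 - exp(-19 * m))
exp(-19 * 0.095) = exp(-1.8050) = 0.164474
a = 43.8 * (1 - 0.164474) = 36.596019
b = 1.56 / (1 + exp(-19.5 * m))
exp(-19.5 * 0.095) = exp(-1.8525) = 0.156845
b = 1.56 / (1 + 0.156845) = 1.348496
Hb / (g * T^2) = 2.23 / (9.81 * 9.5^2) = 2.23 / 885.3525 = 0.00251877
gamma_b = b - a * Hb/(g*T^2) = 1.348496 - 36.596019 * 0.00251877 = 1.256319
db = Hb / gamma_b = 2.23 / 1.256319
db = 1.7750 m

1.7750


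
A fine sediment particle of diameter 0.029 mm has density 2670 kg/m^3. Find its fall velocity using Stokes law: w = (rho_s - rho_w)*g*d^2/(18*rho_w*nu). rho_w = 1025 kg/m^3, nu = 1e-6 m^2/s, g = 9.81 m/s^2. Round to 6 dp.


w = (rho_s - rho_w) * g * d^2 / (18 * rho_w * nu)
d = 0.029 mm = 0.000029 m
rho_s - rho_w = 2670 - 1025 = 1645
Numerator = 1645 * 9.81 * (0.000029)^2 = 0.000013571595
Denominator = 18 * 1025 * 1e-6 = 0.018450
w = 0.000736 m/s

0.000736


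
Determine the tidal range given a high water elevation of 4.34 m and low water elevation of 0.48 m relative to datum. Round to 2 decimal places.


Tidal range = High water - Low water
Tidal range = 4.34 - (0.48)
Tidal range = 3.86 m

3.86


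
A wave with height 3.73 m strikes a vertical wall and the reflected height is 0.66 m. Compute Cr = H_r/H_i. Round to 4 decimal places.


Cr = H_r / H_i
Cr = 0.66 / 3.73
Cr = 0.1769

0.1769


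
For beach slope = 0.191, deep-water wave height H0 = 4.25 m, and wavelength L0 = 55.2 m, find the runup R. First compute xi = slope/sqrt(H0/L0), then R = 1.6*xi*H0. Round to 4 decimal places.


xi = slope / sqrt(H0/L0)
H0/L0 = 4.25/55.2 = 0.076993
sqrt(0.076993) = 0.277476
xi = 0.191 / 0.277476 = 0.688349
R = 1.6 * xi * H0 = 1.6 * 0.688349 * 4.25
R = 4.6808 m

4.6808


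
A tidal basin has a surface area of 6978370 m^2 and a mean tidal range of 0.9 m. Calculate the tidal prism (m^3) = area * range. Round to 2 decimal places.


Tidal prism = Area * Tidal range
P = 6978370 * 0.9
P = 6280533.00 m^3

6280533.00


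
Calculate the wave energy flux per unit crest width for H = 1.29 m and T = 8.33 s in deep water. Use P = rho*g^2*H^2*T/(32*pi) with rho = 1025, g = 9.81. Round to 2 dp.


P = rho * g^2 * H^2 * T / (32 * pi)
P = 1025 * 9.81^2 * 1.29^2 * 8.33 / (32 * pi)
P = 1025 * 96.2361 * 1.6641 * 8.33 / 100.53096
P = 13601.49 W/m

13601.49


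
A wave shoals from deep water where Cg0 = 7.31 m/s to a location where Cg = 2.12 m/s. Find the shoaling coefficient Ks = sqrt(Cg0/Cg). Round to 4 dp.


Ks = sqrt(Cg0 / Cg)
Ks = sqrt(7.31 / 2.12)
Ks = sqrt(3.4481)
Ks = 1.8569

1.8569
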